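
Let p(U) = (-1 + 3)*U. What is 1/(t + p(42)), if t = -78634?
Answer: -1/78550 ≈ -1.2731e-5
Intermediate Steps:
p(U) = 2*U
1/(t + p(42)) = 1/(-78634 + 2*42) = 1/(-78634 + 84) = 1/(-78550) = -1/78550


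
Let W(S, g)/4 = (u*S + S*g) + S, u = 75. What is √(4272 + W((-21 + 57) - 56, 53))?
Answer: 12*I*√42 ≈ 77.769*I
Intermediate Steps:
W(S, g) = 304*S + 4*S*g (W(S, g) = 4*((75*S + S*g) + S) = 4*(76*S + S*g) = 304*S + 4*S*g)
√(4272 + W((-21 + 57) - 56, 53)) = √(4272 + 4*((-21 + 57) - 56)*(76 + 53)) = √(4272 + 4*(36 - 56)*129) = √(4272 + 4*(-20)*129) = √(4272 - 10320) = √(-6048) = 12*I*√42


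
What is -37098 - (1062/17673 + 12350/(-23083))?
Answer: -5044593909926/135981953 ≈ -37098.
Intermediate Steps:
-37098 - (1062/17673 + 12350/(-23083)) = -37098 - (1062*(1/17673) + 12350*(-1/23083)) = -37098 - (354/5891 - 12350/23083) = -37098 - 1*(-64582468/135981953) = -37098 + 64582468/135981953 = -5044593909926/135981953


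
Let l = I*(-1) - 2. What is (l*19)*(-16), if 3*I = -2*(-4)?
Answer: 4256/3 ≈ 1418.7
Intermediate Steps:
I = 8/3 (I = (-2*(-4))/3 = (1/3)*8 = 8/3 ≈ 2.6667)
l = -14/3 (l = (8/3)*(-1) - 2 = -8/3 - 2 = -14/3 ≈ -4.6667)
(l*19)*(-16) = -14/3*19*(-16) = -266/3*(-16) = 4256/3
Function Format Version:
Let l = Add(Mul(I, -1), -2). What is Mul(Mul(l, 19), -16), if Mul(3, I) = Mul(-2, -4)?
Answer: Rational(4256, 3) ≈ 1418.7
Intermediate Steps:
I = Rational(8, 3) (I = Mul(Rational(1, 3), Mul(-2, -4)) = Mul(Rational(1, 3), 8) = Rational(8, 3) ≈ 2.6667)
l = Rational(-14, 3) (l = Add(Mul(Rational(8, 3), -1), -2) = Add(Rational(-8, 3), -2) = Rational(-14, 3) ≈ -4.6667)
Mul(Mul(l, 19), -16) = Mul(Mul(Rational(-14, 3), 19), -16) = Mul(Rational(-266, 3), -16) = Rational(4256, 3)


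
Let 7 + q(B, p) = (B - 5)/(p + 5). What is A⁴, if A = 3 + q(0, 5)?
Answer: 6561/16 ≈ 410.06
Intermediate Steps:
q(B, p) = -7 + (-5 + B)/(5 + p) (q(B, p) = -7 + (B - 5)/(p + 5) = -7 + (-5 + B)/(5 + p))
A = -9/2 (A = 3 + (-40 + 0 - 7*5)/(5 + 5) = 3 + (-40 + 0 - 35)/10 = 3 + (⅒)*(-75) = 3 - 15/2 = -9/2 ≈ -4.5000)
A⁴ = (-9/2)⁴ = 6561/16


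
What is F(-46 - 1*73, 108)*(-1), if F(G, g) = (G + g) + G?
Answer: 130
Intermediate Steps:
F(G, g) = g + 2*G
F(-46 - 1*73, 108)*(-1) = (108 + 2*(-46 - 1*73))*(-1) = (108 + 2*(-46 - 73))*(-1) = (108 + 2*(-119))*(-1) = (108 - 238)*(-1) = -130*(-1) = 130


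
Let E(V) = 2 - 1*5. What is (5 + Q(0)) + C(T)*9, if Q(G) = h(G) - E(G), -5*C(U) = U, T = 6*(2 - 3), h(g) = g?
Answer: 94/5 ≈ 18.800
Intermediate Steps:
E(V) = -3 (E(V) = 2 - 5 = -3)
T = -6 (T = 6*(-1) = -6)
C(U) = -U/5
Q(G) = 3 + G (Q(G) = G - 1*(-3) = G + 3 = 3 + G)
(5 + Q(0)) + C(T)*9 = (5 + (3 + 0)) - 1/5*(-6)*9 = (5 + 3) + (6/5)*9 = 8 + 54/5 = 94/5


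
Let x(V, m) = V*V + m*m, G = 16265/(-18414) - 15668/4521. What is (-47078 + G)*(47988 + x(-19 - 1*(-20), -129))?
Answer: -3838229928747695/1261359 ≈ -3.0429e+9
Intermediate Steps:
G = -10971049/2522718 (G = 16265*(-1/18414) - 15668*1/4521 = -16265/18414 - 15668/4521 = -10971049/2522718 ≈ -4.3489)
x(V, m) = V² + m²
(-47078 + G)*(47988 + x(-19 - 1*(-20), -129)) = (-47078 - 10971049/2522718)*(47988 + ((-19 - 1*(-20))² + (-129)²)) = -118775489053*(47988 + ((-19 + 20)² + 16641))/2522718 = -118775489053*(47988 + (1² + 16641))/2522718 = -118775489053*(47988 + (1 + 16641))/2522718 = -118775489053*(47988 + 16642)/2522718 = -118775489053/2522718*64630 = -3838229928747695/1261359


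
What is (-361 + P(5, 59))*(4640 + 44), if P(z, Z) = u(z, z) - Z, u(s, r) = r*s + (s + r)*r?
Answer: -1615980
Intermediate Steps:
u(s, r) = r*s + r*(r + s) (u(s, r) = r*s + (r + s)*r = r*s + r*(r + s))
P(z, Z) = -Z + 3*z² (P(z, Z) = z*(z + 2*z) - Z = z*(3*z) - Z = 3*z² - Z = -Z + 3*z²)
(-361 + P(5, 59))*(4640 + 44) = (-361 + (-1*59 + 3*5²))*(4640 + 44) = (-361 + (-59 + 3*25))*4684 = (-361 + (-59 + 75))*4684 = (-361 + 16)*4684 = -345*4684 = -1615980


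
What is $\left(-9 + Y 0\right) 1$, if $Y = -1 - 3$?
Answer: $-9$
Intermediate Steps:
$Y = -4$
$\left(-9 + Y 0\right) 1 = \left(-9 - 0\right) 1 = \left(-9 + 0\right) 1 = \left(-9\right) 1 = -9$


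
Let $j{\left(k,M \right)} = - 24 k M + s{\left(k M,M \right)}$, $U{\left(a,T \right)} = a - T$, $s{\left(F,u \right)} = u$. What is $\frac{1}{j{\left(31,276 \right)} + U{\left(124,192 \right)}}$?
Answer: $- \frac{1}{205136} \approx -4.8748 \cdot 10^{-6}$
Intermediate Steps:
$j{\left(k,M \right)} = M - 24 M k$ ($j{\left(k,M \right)} = - 24 k M + M = - 24 M k + M = M - 24 M k$)
$\frac{1}{j{\left(31,276 \right)} + U{\left(124,192 \right)}} = \frac{1}{276 \left(1 - 744\right) + \left(124 - 192\right)} = \frac{1}{276 \left(-743\right) - 68} = \frac{1}{-205068 - 68} = \frac{1}{-205136} = - \frac{1}{205136}$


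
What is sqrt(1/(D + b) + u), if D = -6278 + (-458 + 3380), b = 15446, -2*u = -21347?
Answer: 2*sqrt(97507826715)/6045 ≈ 103.31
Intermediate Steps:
u = 21347/2 (u = -1/2*(-21347) = 21347/2 ≈ 10674.)
D = -3356 (D = -6278 + 2922 = -3356)
sqrt(1/(D + b) + u) = sqrt(1/(-3356 + 15446) + 21347/2) = sqrt(1/12090 + 21347/2) = sqrt(64521308/6045) = 2*sqrt(97507826715)/6045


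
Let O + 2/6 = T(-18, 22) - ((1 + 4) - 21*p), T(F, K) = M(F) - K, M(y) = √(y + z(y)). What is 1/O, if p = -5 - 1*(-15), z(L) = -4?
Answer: 822/150251 - 9*I*√22/300502 ≈ 0.0054708 - 0.00014048*I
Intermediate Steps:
M(y) = √(-4 + y) (M(y) = √(y - 4) = √(-4 + y))
p = 10 (p = -5 + 15 = 10)
T(F, K) = √(-4 + F) - K
O = 548/3 + I*√22 (O = -⅓ + ((√(-4 - 18) - 1*22) - ((1 + 4) - 21*10)) = -⅓ + ((√(-22) - 22) - (5 - 210)) = -⅓ + ((I*√22 - 22) - 1*(-205)) = -⅓ + ((-22 + I*√22) + 205) = -⅓ + (183 + I*√22) = 548/3 + I*√22 ≈ 182.67 + 4.6904*I)
1/O = 1/(548/3 + I*√22)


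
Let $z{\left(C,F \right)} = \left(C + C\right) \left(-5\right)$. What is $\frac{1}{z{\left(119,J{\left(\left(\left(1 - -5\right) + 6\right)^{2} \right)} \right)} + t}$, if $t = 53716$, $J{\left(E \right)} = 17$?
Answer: $\frac{1}{52526} \approx 1.9038 \cdot 10^{-5}$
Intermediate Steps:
$z{\left(C,F \right)} = - 10 C$ ($z{\left(C,F \right)} = 2 C \left(-5\right) = - 10 C$)
$\frac{1}{z{\left(119,J{\left(\left(\left(1 - -5\right) + 6\right)^{2} \right)} \right)} + t} = \frac{1}{\left(-10\right) 119 + 53716} = \frac{1}{-1190 + 53716} = \frac{1}{52526}$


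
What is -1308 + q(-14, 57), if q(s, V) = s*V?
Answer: -2106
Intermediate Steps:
q(s, V) = V*s
-1308 + q(-14, 57) = -1308 + 57*(-14) = -1308 - 798 = -2106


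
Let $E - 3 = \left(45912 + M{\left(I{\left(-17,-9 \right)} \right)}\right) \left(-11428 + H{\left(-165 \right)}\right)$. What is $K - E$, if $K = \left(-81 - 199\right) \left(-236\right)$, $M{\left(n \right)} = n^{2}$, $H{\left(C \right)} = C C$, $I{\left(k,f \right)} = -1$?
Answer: $-725221584$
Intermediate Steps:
$H{\left(C \right)} = C^{2}$
$E = 725287664$ ($E = 3 + \left(45912 + \left(-1\right)^{2}\right) \left(-11428 + \left(-165\right)^{2}\right) = 3 + \left(45912 + 1\right) \left(-11428 + 27225\right) = 3 + 45913 \cdot 15797 = 3 + 725287661 = 725287664$)
$K = 66080$ ($K = \left(-280\right) \left(-236\right) = 66080$)
$K - E = 66080 - 725287664 = -725221584$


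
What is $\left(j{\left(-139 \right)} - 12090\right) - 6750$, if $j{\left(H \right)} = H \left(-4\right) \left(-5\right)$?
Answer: $-21620$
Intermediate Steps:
$j{\left(H \right)} = 20 H$ ($j{\left(H \right)} = - 4 H \left(-5\right) = 20 H$)
$\left(j{\left(-139 \right)} - 12090\right) - 6750 = \left(20 \left(-139\right) - 12090\right) - 6750 = \left(-2780 - 12090\right) - 6750 = -14870 - 6750 = -21620$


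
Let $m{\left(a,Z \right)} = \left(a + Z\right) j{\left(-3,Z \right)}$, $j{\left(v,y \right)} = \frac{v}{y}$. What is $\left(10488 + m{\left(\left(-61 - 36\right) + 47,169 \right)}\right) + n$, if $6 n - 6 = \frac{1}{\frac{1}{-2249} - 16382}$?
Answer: $\frac{391778821502695}{37358922666} \approx 10487.0$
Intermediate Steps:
$m{\left(a,Z \right)} = - \frac{3 \left(Z + a\right)}{Z}$ ($m{\left(a,Z \right)} = \left(a + Z\right) \left(- \frac{3}{Z}\right) = \left(Z + a\right) \left(- \frac{3}{Z}\right) = - \frac{3 \left(Z + a\right)}{Z}$)
$n = \frac{221056465}{221058714}$ ($n = 1 + \frac{1}{6 \left(\frac{1}{-2249} - 16382\right)} = 1 + \frac{1}{6 \left(- \frac{1}{2249} - 16382\right)} = 1 + \frac{1}{6 \left(- \frac{36843119}{2249}\right)} = 1 + \frac{1}{6} \left(- \frac{2249}{36843119}\right) = 1 - \frac{2249}{221058714} = \frac{221056465}{221058714} \approx 0.99999$)
$\left(10488 + m{\left(\left(-61 - 36\right) + 47,169 \right)}\right) + n = \left(10488 - \left(3 + \frac{3 \left(\left(-61 - 36\right) + 47\right)}{169}\right)\right) + \frac{221056465}{221058714} = \left(10488 - \left(3 + 3 \left(-97 + 47\right) \frac{1}{169}\right)\right) + \frac{221056465}{221058714} = \left(10488 - \left(3 - \frac{150}{169}\right)\right) + \frac{221056465}{221058714} = \left(10488 + \left(-3 + \frac{150}{169}\right)\right) + \frac{221056465}{221058714} = \left(10488 - \frac{357}{169}\right) + \frac{221056465}{221058714} = \frac{1772115}{169} + \frac{221056465}{221058714} = \frac{391778821502695}{37358922666}$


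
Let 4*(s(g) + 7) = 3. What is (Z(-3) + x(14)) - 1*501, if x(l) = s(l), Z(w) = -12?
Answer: -2077/4 ≈ -519.25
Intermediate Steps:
s(g) = -25/4 (s(g) = -7 + (1/4)*3 = -7 + 3/4 = -25/4)
x(l) = -25/4
(Z(-3) + x(14)) - 1*501 = (-12 - 25/4) - 1*501 = -73/4 - 501 = -2077/4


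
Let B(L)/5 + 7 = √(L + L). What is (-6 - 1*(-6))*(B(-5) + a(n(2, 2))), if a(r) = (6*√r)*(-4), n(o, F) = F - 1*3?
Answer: 0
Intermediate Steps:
B(L) = -35 + 5*√2*√L (B(L) = -35 + 5*√(L + L) = -35 + 5*√(2*L) = -35 + 5*(√2*√L) = -35 + 5*√2*√L)
n(o, F) = -3 + F (n(o, F) = F - 3 = -3 + F)
a(r) = -24*√r
(-6 - 1*(-6))*(B(-5) + a(n(2, 2))) = (-6 - 1*(-6))*((-35 + 5*√2*√(-5)) - 24*√(-3 + 2)) = (-6 + 6)*((-35 + 5*√2*(I*√5)) - 24*I) = 0*((-35 + 5*I*√10) - 24*I) = 0*(-35 - 24*I + 5*I*√10) = 0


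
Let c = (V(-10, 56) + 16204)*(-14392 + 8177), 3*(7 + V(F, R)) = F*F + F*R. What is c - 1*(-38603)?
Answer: -299018356/3 ≈ -9.9673e+7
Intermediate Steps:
V(F, R) = -7 + F²/3 + F*R/3 (V(F, R) = -7 + (F*F + F*R)/3 = -7 + (F² + F*R)/3 = -7 + (F²/3 + F*R/3) = -7 + F²/3 + F*R/3)
c = -299134165/3 (c = ((-7 + (⅓)*(-10)² + (⅓)*(-10)*56) + 16204)*(-14392 + 8177) = ((-7 + (⅓)*100 - 560/3) + 16204)*(-6215) = ((-7 + 100/3 - 560/3) + 16204)*(-6215) = (-481/3 + 16204)*(-6215) = (48131/3)*(-6215) = -299134165/3 ≈ -9.9711e+7)
c - 1*(-38603) = -299134165/3 - 1*(-38603) = -299134165/3 + 38603 = -299018356/3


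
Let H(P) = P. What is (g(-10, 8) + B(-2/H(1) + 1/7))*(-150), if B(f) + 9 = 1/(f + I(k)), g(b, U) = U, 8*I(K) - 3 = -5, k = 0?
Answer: 13050/59 ≈ 221.19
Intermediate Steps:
I(K) = -¼ (I(K) = 3/8 + (⅛)*(-5) = 3/8 - 5/8 = -¼)
B(f) = -9 + 1/(-¼ + f) (B(f) = -9 + 1/(f - ¼) = -9 + 1/(-¼ + f))
(g(-10, 8) + B(-2/H(1) + 1/7))*(-150) = (8 + (13 - 36*(-2/1 + 1/7))/(-1 + 4*(-2/1 + 1/7)))*(-150) = (8 + (13 - 36*(-2*1 + 1*(⅐)))/(-1 + 4*(-2*1 + 1*(⅐))))*(-150) = (8 + (13 - 36*(-2 + ⅐))/(-1 + 4*(-2 + ⅐)))*(-150) = (8 + (13 - 36*(-13/7))/(-1 + 4*(-13/7)))*(-150) = (8 + (13 + 468/7)/(-1 - 52/7))*(-150) = (8 + (559/7)/(-59/7))*(-150) = (8 - 7/59*559/7)*(-150) = (8 - 559/59)*(-150) = -87/59*(-150) = 13050/59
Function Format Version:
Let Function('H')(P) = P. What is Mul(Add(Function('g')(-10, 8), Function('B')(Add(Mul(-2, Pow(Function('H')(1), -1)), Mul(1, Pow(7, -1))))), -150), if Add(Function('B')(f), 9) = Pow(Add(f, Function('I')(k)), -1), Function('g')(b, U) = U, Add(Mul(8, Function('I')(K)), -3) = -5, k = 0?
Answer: Rational(13050, 59) ≈ 221.19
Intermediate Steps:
Function('I')(K) = Rational(-1, 4) (Function('I')(K) = Add(Rational(3, 8), Mul(Rational(1, 8), -5)) = Add(Rational(3, 8), Rational(-5, 8)) = Rational(-1, 4))
Function('B')(f) = Add(-9, Pow(Add(Rational(-1, 4), f), -1)) (Function('B')(f) = Add(-9, Pow(Add(f, Rational(-1, 4)), -1)) = Add(-9, Pow(Add(Rational(-1, 4), f), -1)))
Mul(Add(Function('g')(-10, 8), Function('B')(Add(Mul(-2, Pow(Function('H')(1), -1)), Mul(1, Pow(7, -1))))), -150) = Mul(Add(8, Mul(Pow(Add(-1, Mul(4, Add(Mul(-2, Pow(1, -1)), Mul(1, Pow(7, -1))))), -1), Add(13, Mul(-36, Add(Mul(-2, Pow(1, -1)), Mul(1, Pow(7, -1))))))), -150) = Mul(Add(8, Mul(Pow(Add(-1, Mul(4, Add(Mul(-2, 1), Mul(1, Rational(1, 7))))), -1), Add(13, Mul(-36, Add(Mul(-2, 1), Mul(1, Rational(1, 7))))))), -150) = Mul(Add(8, Mul(Pow(Add(-1, Mul(4, Add(-2, Rational(1, 7)))), -1), Add(13, Mul(-36, Add(-2, Rational(1, 7)))))), -150) = Mul(Add(8, Mul(Pow(Add(-1, Mul(4, Rational(-13, 7))), -1), Add(13, Mul(-36, Rational(-13, 7))))), -150) = Mul(Add(8, Mul(Pow(Add(-1, Rational(-52, 7)), -1), Add(13, Rational(468, 7)))), -150) = Mul(Add(8, Mul(Pow(Rational(-59, 7), -1), Rational(559, 7))), -150) = Mul(Add(8, Mul(Rational(-7, 59), Rational(559, 7))), -150) = Mul(Add(8, Rational(-559, 59)), -150) = Mul(Rational(-87, 59), -150) = Rational(13050, 59)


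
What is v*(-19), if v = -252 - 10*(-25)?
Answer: 38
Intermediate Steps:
v = -2 (v = -252 - 1*(-250) = -252 + 250 = -2)
v*(-19) = -2*(-19) = 38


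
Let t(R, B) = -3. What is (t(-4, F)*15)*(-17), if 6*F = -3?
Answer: 765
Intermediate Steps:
F = -½ (F = (⅙)*(-3) = -½ ≈ -0.50000)
(t(-4, F)*15)*(-17) = -3*15*(-17) = -45*(-17) = 765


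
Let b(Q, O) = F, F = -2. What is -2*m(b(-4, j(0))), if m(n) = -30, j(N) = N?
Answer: 60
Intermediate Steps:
b(Q, O) = -2
-2*m(b(-4, j(0))) = -2*(-30) = 60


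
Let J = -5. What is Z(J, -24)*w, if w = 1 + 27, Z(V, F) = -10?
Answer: -280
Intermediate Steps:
w = 28
Z(J, -24)*w = -10*28 = -280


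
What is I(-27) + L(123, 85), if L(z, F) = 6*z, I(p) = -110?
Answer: 628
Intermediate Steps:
I(-27) + L(123, 85) = -110 + 6*123 = -110 + 738 = 628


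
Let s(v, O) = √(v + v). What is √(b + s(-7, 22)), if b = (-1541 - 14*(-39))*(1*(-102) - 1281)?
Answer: √(1376085 + I*√14) ≈ 1173.1 + 0.e-3*I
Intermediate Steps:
s(v, O) = √2*√v (s(v, O) = √(2*v) = √2*√v)
b = 1376085 (b = (-1541 + 546)*(-102 - 1281) = -995*(-1383) = 1376085)
√(b + s(-7, 22)) = √(1376085 + √2*√(-7)) = √(1376085 + √2*(I*√7)) = √(1376085 + I*√14)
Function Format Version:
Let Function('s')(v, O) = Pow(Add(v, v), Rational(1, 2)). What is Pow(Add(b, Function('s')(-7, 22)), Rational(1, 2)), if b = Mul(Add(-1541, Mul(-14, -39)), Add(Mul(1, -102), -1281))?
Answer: Pow(Add(1376085, Mul(I, Pow(14, Rational(1, 2)))), Rational(1, 2)) ≈ Add(1173.1, Mul(0.e-3, I))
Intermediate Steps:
Function('s')(v, O) = Mul(Pow(2, Rational(1, 2)), Pow(v, Rational(1, 2))) (Function('s')(v, O) = Pow(Mul(2, v), Rational(1, 2)) = Mul(Pow(2, Rational(1, 2)), Pow(v, Rational(1, 2))))
b = 1376085 (b = Mul(Add(-1541, 546), Add(-102, -1281)) = Mul(-995, -1383) = 1376085)
Pow(Add(b, Function('s')(-7, 22)), Rational(1, 2)) = Pow(Add(1376085, Mul(Pow(2, Rational(1, 2)), Pow(-7, Rational(1, 2)))), Rational(1, 2)) = Pow(Add(1376085, Mul(Pow(2, Rational(1, 2)), Mul(I, Pow(7, Rational(1, 2))))), Rational(1, 2)) = Pow(Add(1376085, Mul(I, Pow(14, Rational(1, 2)))), Rational(1, 2))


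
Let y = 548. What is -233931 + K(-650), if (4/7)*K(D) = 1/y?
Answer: -512776745/2192 ≈ -2.3393e+5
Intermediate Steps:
K(D) = 7/2192 (K(D) = (7/4)/548 = (7/4)*(1/548) = 7/2192)
-233931 + K(-650) = -233931 + 7/2192 = -512776745/2192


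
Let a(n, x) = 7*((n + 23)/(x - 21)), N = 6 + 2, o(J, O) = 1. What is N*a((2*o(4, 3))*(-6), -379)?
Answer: -77/50 ≈ -1.5400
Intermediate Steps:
N = 8
a(n, x) = 7*(23 + n)/(-21 + x) (a(n, x) = 7*((23 + n)/(-21 + x)) = 7*(23 + n)/(-21 + x))
N*a((2*o(4, 3))*(-6), -379) = 8*(7*(23 + (2*1)*(-6))/(-21 - 379)) = 8*(7*(23 + 2*(-6))/(-400)) = 8*(7*(-1/400)*(23 - 12)) = 8*(7*(-1/400)*11) = 8*(-77/400) = -77/50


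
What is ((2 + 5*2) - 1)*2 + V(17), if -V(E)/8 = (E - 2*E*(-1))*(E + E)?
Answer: -13850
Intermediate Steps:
V(E) = -48*E² (V(E) = -8*(E - 2*E*(-1))*(E + E) = -8*(E - (-2)*E)*2*E = -8*(E + 2*E)*2*E = -8*3*E*2*E = -48*E²)
((2 + 5*2) - 1)*2 + V(17) = ((2 + 5*2) - 1)*2 - 48*17² = ((2 + 10) - 1)*2 - 48*289 = (12 - 1)*2 - 13872 = 11*2 - 13872 = 22 - 13872 = -13850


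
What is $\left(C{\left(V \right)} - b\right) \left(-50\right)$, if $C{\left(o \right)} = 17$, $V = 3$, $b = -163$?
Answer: $-9000$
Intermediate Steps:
$\left(C{\left(V \right)} - b\right) \left(-50\right) = \left(17 - -163\right) \left(-50\right) = \left(17 + 163\right) \left(-50\right) = 180 \left(-50\right) = -9000$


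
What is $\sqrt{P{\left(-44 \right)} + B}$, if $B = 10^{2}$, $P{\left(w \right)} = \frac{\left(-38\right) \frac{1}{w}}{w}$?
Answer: $\frac{\sqrt{193562}}{44} \approx 9.999$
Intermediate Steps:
$P{\left(w \right)} = - \frac{38}{w^{2}}$
$B = 100$
$\sqrt{P{\left(-44 \right)} + B} = \sqrt{- \frac{38}{1936} + 100} = \sqrt{\left(-38\right) \frac{1}{1936} + 100} = \sqrt{- \frac{19}{968} + 100} = \sqrt{\frac{96781}{968}} = \frac{\sqrt{193562}}{44}$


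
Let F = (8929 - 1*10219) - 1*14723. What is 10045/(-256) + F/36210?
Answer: -183914389/4634880 ≈ -39.680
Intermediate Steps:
F = -16013 (F = (8929 - 10219) - 14723 = -1290 - 14723 = -16013)
10045/(-256) + F/36210 = 10045/(-256) - 16013/36210 = 10045*(-1/256) - 16013*1/36210 = -10045/256 - 16013/36210 = -183914389/4634880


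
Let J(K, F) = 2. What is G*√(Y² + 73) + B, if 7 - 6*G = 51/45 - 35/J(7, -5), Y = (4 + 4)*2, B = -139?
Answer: -139 + 701*√329/180 ≈ -68.361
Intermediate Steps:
Y = 16 (Y = 8*2 = 16)
G = 701/180 (G = 7/6 - (51/45 - 35/2)/6 = 7/6 - (51*(1/45) - 35*½)/6 = 7/6 - (17/15 - 35/2)/6 = 7/6 - ⅙*(-491/30) = 7/6 + 491/180 = 701/180 ≈ 3.8944)
G*√(Y² + 73) + B = 701*√(16² + 73)/180 - 139 = 701*√(256 + 73)/180 - 139 = 701*√329/180 - 139 = -139 + 701*√329/180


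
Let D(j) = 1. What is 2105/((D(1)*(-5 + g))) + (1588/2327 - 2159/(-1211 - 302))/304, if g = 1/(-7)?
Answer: -231922433831/566633808 ≈ -409.30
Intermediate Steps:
g = -1/7 ≈ -0.14286
2105/((D(1)*(-5 + g))) + (1588/2327 - 2159/(-1211 - 302))/304 = 2105/((1*(-5 - 1/7))) + (1588/2327 - 2159/(-1211 - 302))/304 = 2105/((1*(-36/7))) + (1588*(1/2327) - 2159/(-1513))*(1/304) = 2105/(-36/7) + (1588/2327 - 2159*(-1/1513))*(1/304) = 2105*(-7/36) + (1588/2327 + 127/89)*(1/304) = -14735/36 + (436861/207103)*(1/304) = -14735/36 + 436861/62959312 = -231922433831/566633808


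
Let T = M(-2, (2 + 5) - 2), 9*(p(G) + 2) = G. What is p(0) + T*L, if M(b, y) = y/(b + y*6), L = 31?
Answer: 99/28 ≈ 3.5357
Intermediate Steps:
p(G) = -2 + G/9
M(b, y) = y/(b + 6*y)
T = 5/28 (T = ((2 + 5) - 2)/(-2 + 6*((2 + 5) - 2)) = (7 - 2)/(-2 + 6*(7 - 2)) = 5/(-2 + 6*5) = 5/(-2 + 30) = 5/28 ≈ 0.17857)
p(0) + T*L = (-2 + (⅑)*0) + (5/28)*31 = (-2 + 0) + 155/28 = -2 + 155/28 = 99/28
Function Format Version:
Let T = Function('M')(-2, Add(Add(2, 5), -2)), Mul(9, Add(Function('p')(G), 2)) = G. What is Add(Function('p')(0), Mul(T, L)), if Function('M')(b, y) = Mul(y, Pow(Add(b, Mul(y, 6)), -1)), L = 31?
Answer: Rational(99, 28) ≈ 3.5357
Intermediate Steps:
Function('p')(G) = Add(-2, Mul(Rational(1, 9), G))
Function('M')(b, y) = Mul(y, Pow(Add(b, Mul(6, y)), -1))
T = Rational(5, 28) (T = Mul(Add(Add(2, 5), -2), Pow(Add(-2, Mul(6, Add(Add(2, 5), -2))), -1)) = Mul(Add(7, -2), Pow(Add(-2, Mul(6, Add(7, -2))), -1)) = Mul(5, Pow(Add(-2, Mul(6, 5)), -1)) = Mul(5, Pow(Add(-2, 30), -1)) = Mul(5, Pow(28, -1)) = Mul(5, Rational(1, 28)) = Rational(5, 28) ≈ 0.17857)
Add(Function('p')(0), Mul(T, L)) = Add(Add(-2, Mul(Rational(1, 9), 0)), Mul(Rational(5, 28), 31)) = Add(Add(-2, 0), Rational(155, 28)) = Add(-2, Rational(155, 28)) = Rational(99, 28)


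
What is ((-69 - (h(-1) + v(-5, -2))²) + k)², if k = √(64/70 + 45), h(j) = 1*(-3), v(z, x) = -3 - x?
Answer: (2975 - √56245)²/1225 ≈ 6119.0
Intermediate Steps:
h(j) = -3
k = √56245/35 (k = √(64*(1/70) + 45) = √(32/35 + 45) = √(1607/35) = √56245/35 ≈ 6.7760)
((-69 - (h(-1) + v(-5, -2))²) + k)² = ((-69 - (-3 + (-3 - 1*(-2)))²) + √56245/35)² = ((-69 - (-3 + (-3 + 2))²) + √56245/35)² = ((-69 - (-3 - 1)²) + √56245/35)² = ((-69 - 1*(-4)²) + √56245/35)² = ((-69 - 1*16) + √56245/35)² = ((-69 - 16) + √56245/35)² = (-85 + √56245/35)²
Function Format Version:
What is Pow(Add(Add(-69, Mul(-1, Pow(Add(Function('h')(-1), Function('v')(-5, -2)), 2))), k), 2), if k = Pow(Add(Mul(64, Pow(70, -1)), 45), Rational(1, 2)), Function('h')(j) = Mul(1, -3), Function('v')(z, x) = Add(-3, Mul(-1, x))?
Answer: Mul(Rational(1, 1225), Pow(Add(2975, Mul(-1, Pow(56245, Rational(1, 2)))), 2)) ≈ 6119.0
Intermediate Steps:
Function('h')(j) = -3
k = Mul(Rational(1, 35), Pow(56245, Rational(1, 2))) (k = Pow(Add(Mul(64, Rational(1, 70)), 45), Rational(1, 2)) = Pow(Add(Rational(32, 35), 45), Rational(1, 2)) = Pow(Rational(1607, 35), Rational(1, 2)) = Mul(Rational(1, 35), Pow(56245, Rational(1, 2))) ≈ 6.7760)
Pow(Add(Add(-69, Mul(-1, Pow(Add(Function('h')(-1), Function('v')(-5, -2)), 2))), k), 2) = Pow(Add(Add(-69, Mul(-1, Pow(Add(-3, Add(-3, Mul(-1, -2))), 2))), Mul(Rational(1, 35), Pow(56245, Rational(1, 2)))), 2) = Pow(Add(Add(-69, Mul(-1, Pow(Add(-3, Add(-3, 2)), 2))), Mul(Rational(1, 35), Pow(56245, Rational(1, 2)))), 2) = Pow(Add(Add(-69, Mul(-1, Pow(Add(-3, -1), 2))), Mul(Rational(1, 35), Pow(56245, Rational(1, 2)))), 2) = Pow(Add(Add(-69, Mul(-1, Pow(-4, 2))), Mul(Rational(1, 35), Pow(56245, Rational(1, 2)))), 2) = Pow(Add(Add(-69, Mul(-1, 16)), Mul(Rational(1, 35), Pow(56245, Rational(1, 2)))), 2) = Pow(Add(Add(-69, -16), Mul(Rational(1, 35), Pow(56245, Rational(1, 2)))), 2) = Pow(Add(-85, Mul(Rational(1, 35), Pow(56245, Rational(1, 2)))), 2)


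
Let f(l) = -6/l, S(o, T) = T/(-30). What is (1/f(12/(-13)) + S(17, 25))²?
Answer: 2809/6084 ≈ 0.46170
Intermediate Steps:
S(o, T) = -T/30 (S(o, T) = T*(-1/30) = -T/30)
(1/f(12/(-13)) + S(17, 25))² = (1/(-6/(12/(-13))) - 1/30*25)² = (1/(-6/(12*(-1/13))) - ⅚)² = (1/(-6/(-12/13)) - ⅚)² = (1/(-6*(-13/12)) - ⅚)² = (1/(13/2) - ⅚)² = (2/13 - ⅚)² = (-53/78)² = 2809/6084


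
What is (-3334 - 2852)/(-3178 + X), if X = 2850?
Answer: 3093/164 ≈ 18.860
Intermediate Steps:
(-3334 - 2852)/(-3178 + X) = (-3334 - 2852)/(-3178 + 2850) = -6186/(-328) = -6186*(-1/328) = 3093/164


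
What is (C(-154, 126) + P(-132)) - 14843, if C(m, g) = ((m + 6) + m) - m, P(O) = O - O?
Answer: -14991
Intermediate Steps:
P(O) = 0
C(m, g) = 6 + m (C(m, g) = ((6 + m) + m) - m = (6 + 2*m) - m = 6 + m)
(C(-154, 126) + P(-132)) - 14843 = ((6 - 154) + 0) - 14843 = (-148 + 0) - 14843 = -148 - 14843 = -14991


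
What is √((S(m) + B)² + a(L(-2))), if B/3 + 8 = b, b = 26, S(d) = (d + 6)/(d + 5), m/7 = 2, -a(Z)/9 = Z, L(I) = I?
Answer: √1100614/19 ≈ 55.216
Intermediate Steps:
a(Z) = -9*Z
m = 14 (m = 7*2 = 14)
S(d) = (6 + d)/(5 + d)
B = 54 (B = -24 + 3*26 = -24 + 78 = 54)
√((S(m) + B)² + a(L(-2))) = √(((6 + 14)/(5 + 14) + 54)² - 9*(-2)) = √((20/19 + 54)² + 18) = √((1046/19)² + 18) = √(1094116/361 + 18) = √(1100614/361) = √1100614/19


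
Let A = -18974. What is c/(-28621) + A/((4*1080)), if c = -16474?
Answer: -235943587/61821360 ≈ -3.8165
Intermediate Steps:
c/(-28621) + A/((4*1080)) = -16474/(-28621) - 18974/(4*1080) = -16474*(-1/28621) - 18974/4320 = 16474/28621 - 18974*1/4320 = 16474/28621 - 9487/2160 = -235943587/61821360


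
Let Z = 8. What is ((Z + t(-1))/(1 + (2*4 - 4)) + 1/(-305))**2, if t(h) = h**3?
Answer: 181476/93025 ≈ 1.9508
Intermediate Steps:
((Z + t(-1))/(1 + (2*4 - 4)) + 1/(-305))**2 = ((8 + (-1)**3)/(1 + (2*4 - 4)) + 1/(-305))**2 = ((8 - 1)/(1 + (8 - 4)) - 1/305)**2 = (7/(1 + 4) - 1/305)**2 = (7/5 - 1/305)**2 = (426/305)**2 = 181476/93025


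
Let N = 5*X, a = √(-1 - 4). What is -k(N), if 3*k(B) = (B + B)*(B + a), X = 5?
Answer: -1250/3 - 50*I*√5/3 ≈ -416.67 - 37.268*I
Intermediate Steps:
a = I*√5 (a = √(-5) = I*√5 ≈ 2.2361*I)
N = 25 (N = 5*5 = 25)
k(B) = 2*B*(B + I*√5)/3 (k(B) = ((B + B)*(B + I*√5))/3 = ((2*B)*(B + I*√5))/3 = (2*B*(B + I*√5))/3 = 2*B*(B + I*√5)/3)
-k(N) = -2*25*(25 + I*√5)/3 = -(1250/3 + 50*I*√5/3) = -1250/3 - 50*I*√5/3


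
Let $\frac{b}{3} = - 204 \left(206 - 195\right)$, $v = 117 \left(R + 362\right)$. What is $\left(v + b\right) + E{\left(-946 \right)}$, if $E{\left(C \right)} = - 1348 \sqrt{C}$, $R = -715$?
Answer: $-48033 - 1348 i \sqrt{946} \approx -48033.0 - 41461.0 i$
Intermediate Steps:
$v = -41301$ ($v = 117 \left(-715 + 362\right) = 117 \left(-353\right) = -41301$)
$b = -6732$ ($b = 3 \left(- 204 \left(206 - 195\right)\right) = 3 \left(\left(-204\right) 11\right) = 3 \left(-2244\right) = -6732$)
$\left(v + b\right) + E{\left(-946 \right)} = \left(-41301 - 6732\right) - 1348 \sqrt{-946} = -48033 - 1348 i \sqrt{946}$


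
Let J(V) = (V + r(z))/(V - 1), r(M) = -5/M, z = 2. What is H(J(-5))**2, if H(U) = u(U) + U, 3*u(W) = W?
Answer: 25/9 ≈ 2.7778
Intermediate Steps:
u(W) = W/3
J(V) = (-5/2 + V)/(-1 + V) (J(V) = (V - 5/2)/(V - 1) = (V - 5*1/2)/(-1 + V) = (V - 5/2)/(-1 + V) = (-5/2 + V)/(-1 + V))
H(U) = 4*U/3 (H(U) = U/3 + U = 4*U/3)
H(J(-5))**2 = (4*((-5/2 - 5)/(-1 - 5))/3)**2 = (4*(-15/2/(-6))/3)**2 = (4*(-1/6*(-15/2))/3)**2 = ((4/3)*(5/4))**2 = (5/3)**2 = 25/9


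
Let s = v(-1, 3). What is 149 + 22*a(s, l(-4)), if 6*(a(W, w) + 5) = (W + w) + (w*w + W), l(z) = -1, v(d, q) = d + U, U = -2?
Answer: 17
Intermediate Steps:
v(d, q) = -2 + d (v(d, q) = d - 2 = -2 + d)
s = -3 (s = -2 - 1 = -3)
a(W, w) = -5 + W/3 + w/6 + w²/6 (a(W, w) = -5 + ((W + w) + (w*w + W))/6 = -5 + ((W + w) + (w² + W))/6 = -5 + ((W + w) + (W + w²))/6 = -5 + (w + w² + 2*W)/6 = -5 + (W/3 + w/6 + w²/6) = -5 + W/3 + w/6 + w²/6)
149 + 22*a(s, l(-4)) = 149 + 22*(-5 + (⅓)*(-3) + (⅙)*(-1) + (⅙)*(-1)²) = 149 + 22*(-5 - 1 - ⅙ + (⅙)*1) = 149 + 22*(-5 - 1 - ⅙ + ⅙) = 149 + 22*(-6) = 149 - 132 = 17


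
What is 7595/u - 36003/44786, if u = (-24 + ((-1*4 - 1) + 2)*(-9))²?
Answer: 339825643/403074 ≈ 843.08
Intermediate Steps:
u = 9 (u = (-24 + ((-4 - 1) + 2)*(-9))² = (-24 + (-5 + 2)*(-9))² = (-24 - 3*(-9))² = (-24 + 27)² = 3² = 9)
7595/u - 36003/44786 = 7595/9 - 36003/44786 = 339825643/403074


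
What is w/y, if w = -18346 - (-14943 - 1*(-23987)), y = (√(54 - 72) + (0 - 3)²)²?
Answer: -5810/33 + 1660*I*√2/11 ≈ -176.06 + 213.42*I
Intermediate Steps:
y = (9 + 3*I*√2)² (y = (√(-18) + (-3)²)² = (3*I*√2 + 9)² = (9 + 3*I*√2)² ≈ 63.0 + 76.368*I)
w = -27390 (w = -18346 - (-14943 + 23987) = -18346 - 1*9044 = -18346 - 9044 = -27390)
w/y = -27390/(63 + 54*I*√2)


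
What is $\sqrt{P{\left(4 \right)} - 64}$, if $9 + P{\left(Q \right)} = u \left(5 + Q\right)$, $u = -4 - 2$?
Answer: $i \sqrt{127} \approx 11.269 i$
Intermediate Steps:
$u = -6$
$P{\left(Q \right)} = -39 - 6 Q$ ($P{\left(Q \right)} = -9 - 6 \left(5 + Q\right) = -9 - \left(30 + 6 Q\right) = -39 - 6 Q$)
$\sqrt{P{\left(4 \right)} - 64} = \sqrt{\left(-39 - 24\right) - 64} = \sqrt{-63 - 64} = \sqrt{-127} = i \sqrt{127}$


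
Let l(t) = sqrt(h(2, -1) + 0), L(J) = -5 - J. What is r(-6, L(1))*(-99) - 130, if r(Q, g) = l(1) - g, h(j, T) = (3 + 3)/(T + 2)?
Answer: -724 - 99*sqrt(6) ≈ -966.50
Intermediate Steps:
h(j, T) = 6/(2 + T)
l(t) = sqrt(6) (l(t) = sqrt(6/(2 - 1) + 0) = sqrt(6/1 + 0) = sqrt(6*1 + 0) = sqrt(6 + 0) = sqrt(6))
r(Q, g) = sqrt(6) - g
r(-6, L(1))*(-99) - 130 = (sqrt(6) - (-5 - 1*1))*(-99) - 130 = (sqrt(6) - (-5 - 1))*(-99) - 130 = (sqrt(6) - 1*(-6))*(-99) - 130 = (sqrt(6) + 6)*(-99) - 130 = (6 + sqrt(6))*(-99) - 130 = (-594 - 99*sqrt(6)) - 130 = -724 - 99*sqrt(6)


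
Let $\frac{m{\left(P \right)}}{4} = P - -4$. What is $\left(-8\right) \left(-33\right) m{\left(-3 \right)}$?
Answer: $1056$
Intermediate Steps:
$m{\left(P \right)} = 16 + 4 P$ ($m{\left(P \right)} = 4 \left(P - -4\right) = 4 \left(P + 4\right) = 4 \left(4 + P\right) = 16 + 4 P$)
$\left(-8\right) \left(-33\right) m{\left(-3 \right)} = \left(-8\right) \left(-33\right) \left(16 + 4 \left(-3\right)\right) = 264 \left(16 - 12\right) = 264 \cdot 4 = 1056$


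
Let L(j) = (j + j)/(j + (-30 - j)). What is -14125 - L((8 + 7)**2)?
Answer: -14110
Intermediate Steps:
L(j) = -j/15 (L(j) = (2*j)/(-30) = (2*j)*(-1/30) = -j/15)
-14125 - L((8 + 7)**2) = -14125 - (-1)*(8 + 7)**2/15 = -14125 - (-1)*15**2/15 = -14125 - (-1)*225/15 = -14125 - 1*(-15) = -14125 + 15 = -14110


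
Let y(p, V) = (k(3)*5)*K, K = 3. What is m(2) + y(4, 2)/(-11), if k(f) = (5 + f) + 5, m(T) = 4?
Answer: -151/11 ≈ -13.727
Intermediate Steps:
k(f) = 10 + f
y(p, V) = 195 (y(p, V) = ((10 + 3)*5)*3 = (13*5)*3 = 65*3 = 195)
m(2) + y(4, 2)/(-11) = 4 + 195/(-11) = 4 - 1/11*195 = 4 - 195/11 = -151/11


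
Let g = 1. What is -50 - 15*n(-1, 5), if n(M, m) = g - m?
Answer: 10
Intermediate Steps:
n(M, m) = 1 - m
-50 - 15*n(-1, 5) = -50 - 15*(1 - 1*5) = -50 - 15*(1 - 5) = -50 - 15*(-4) = -50 + 60 = 10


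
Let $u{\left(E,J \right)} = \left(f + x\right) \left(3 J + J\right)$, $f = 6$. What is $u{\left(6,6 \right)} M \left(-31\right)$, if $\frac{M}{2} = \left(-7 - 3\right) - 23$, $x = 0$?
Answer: $294624$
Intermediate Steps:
$u{\left(E,J \right)} = 24 J$ ($u{\left(E,J \right)} = \left(6 + 0\right) \left(3 J + J\right) = 6 \cdot 4 J = 24 J$)
$M = -66$ ($M = 2 \left(\left(-7 - 3\right) - 23\right) = 2 \left(-10 - 23\right) = 2 \left(-33\right) = -66$)
$u{\left(6,6 \right)} M \left(-31\right) = 24 \cdot 6 \left(-66\right) \left(-31\right) = 144 \left(-66\right) \left(-31\right) = \left(-9504\right) \left(-31\right) = 294624$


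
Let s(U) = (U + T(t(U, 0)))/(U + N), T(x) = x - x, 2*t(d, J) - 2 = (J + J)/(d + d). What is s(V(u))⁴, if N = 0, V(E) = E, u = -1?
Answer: 1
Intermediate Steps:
t(d, J) = 1 + J/(2*d) (t(d, J) = 1 + ((J + J)/(d + d))/2 = 1 + ((2*J)/((2*d)))/2 = 1 + ((2*J)*(1/(2*d)))/2 = 1 + (J/d)/2 = 1 + J/(2*d))
T(x) = 0
s(U) = 1 (s(U) = (U + 0)/(U + 0) = U/U = 1)
s(V(u))⁴ = 1⁴ = 1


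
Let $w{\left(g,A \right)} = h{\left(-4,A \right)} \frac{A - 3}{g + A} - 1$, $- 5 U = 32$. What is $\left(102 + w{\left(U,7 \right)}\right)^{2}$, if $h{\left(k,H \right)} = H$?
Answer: $\frac{196249}{9} \approx 21805.0$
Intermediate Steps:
$U = - \frac{32}{5}$ ($U = \left(- \frac{1}{5}\right) 32 = - \frac{32}{5} \approx -6.4$)
$w{\left(g,A \right)} = -1 + \frac{A \left(-3 + A\right)}{A + g}$ ($w{\left(g,A \right)} = A \frac{A - 3}{g + A} - 1 = A \frac{-3 + A}{A + g} - 1 = \frac{A \left(-3 + A\right)}{A + g} - 1 = -1 + \frac{A \left(-3 + A\right)}{A + g}$)
$\left(102 + w{\left(U,7 \right)}\right)^{2} = \left(102 + \frac{7^{2} - - \frac{32}{5} - 28}{7 - \frac{32}{5}}\right)^{2} = \left(102 + \frac{49 + \frac{32}{5} - 28}{\frac{3}{5}}\right)^{2} = \left(102 + \frac{5}{3} \cdot \frac{137}{5}\right)^{2} = \left(102 + \frac{137}{3}\right)^{2} = \left(\frac{443}{3}\right)^{2} = \frac{196249}{9}$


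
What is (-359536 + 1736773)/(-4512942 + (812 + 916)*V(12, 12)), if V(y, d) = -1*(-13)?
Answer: -459079/1496826 ≈ -0.30670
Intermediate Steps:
V(y, d) = 13
(-359536 + 1736773)/(-4512942 + (812 + 916)*V(12, 12)) = (-359536 + 1736773)/(-4512942 + (812 + 916)*13) = 1377237/(-4512942 + 1728*13) = 1377237/(-4512942 + 22464) = 1377237/(-4490478) = 1377237*(-1/4490478) = -459079/1496826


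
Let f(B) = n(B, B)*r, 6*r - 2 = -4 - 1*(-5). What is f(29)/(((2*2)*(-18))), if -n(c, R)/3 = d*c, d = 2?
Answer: 29/24 ≈ 1.2083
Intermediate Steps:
n(c, R) = -6*c
r = ½ (r = ⅓ + (-4 - 1*(-5))/6 = ⅓ + (-4 + 5)/6 = ⅓ + (⅙)*1 = ⅓ + ⅙ = ½ ≈ 0.50000)
f(B) = -3*B (f(B) = -6*B*(½) = -3*B)
f(29)/(((2*2)*(-18))) = (-3*29)/(((2*2)*(-18))) = -87/(4*(-18)) = -87/(-72) = -87*(-1/72) = 29/24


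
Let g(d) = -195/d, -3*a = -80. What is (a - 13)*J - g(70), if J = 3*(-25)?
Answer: -14311/14 ≈ -1022.2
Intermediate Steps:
a = 80/3 (a = -1/3*(-80) = 80/3 ≈ 26.667)
J = -75
(a - 13)*J - g(70) = (80/3 - 13)*(-75) - (-195)/70 = (41/3)*(-75) - (-195)/70 = -1025 - 1*(-39/14) = -1025 + 39/14 = -14311/14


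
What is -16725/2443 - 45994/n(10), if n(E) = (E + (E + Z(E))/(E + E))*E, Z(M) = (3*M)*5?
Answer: -57686921/219870 ≈ -262.37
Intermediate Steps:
Z(M) = 15*M
n(E) = E*(8 + E) (n(E) = (E + (E + 15*E)/(E + E))*E = (E + (16*E)/((2*E)))*E = (E + (16*E)*(1/(2*E)))*E = (E + 8)*E = (8 + E)*E = E*(8 + E))
-16725/2443 - 45994/n(10) = -16725/2443 - 45994*1/(10*(8 + 10)) = -16725*1/2443 - 45994/(10*18) = -16725/2443 - 45994/180 = -16725/2443 - 45994*1/180 = -16725/2443 - 22997/90 = -57686921/219870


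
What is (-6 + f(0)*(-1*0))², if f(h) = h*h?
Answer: 36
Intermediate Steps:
f(h) = h²
(-6 + f(0)*(-1*0))² = (-6 + 0²*(-1*0))² = (-6 + 0*0)² = (-6 + 0)² = (-6)² = 36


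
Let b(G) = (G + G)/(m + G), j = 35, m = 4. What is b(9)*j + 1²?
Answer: 643/13 ≈ 49.462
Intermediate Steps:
b(G) = 2*G/(4 + G) (b(G) = (G + G)/(4 + G) = (2*G)/(4 + G) = 2*G/(4 + G))
b(9)*j + 1² = (2*9/(4 + 9))*35 + 1² = (2*9/13)*35 + 1 = (2*9*(1/13))*35 + 1 = (18/13)*35 + 1 = 630/13 + 1 = 643/13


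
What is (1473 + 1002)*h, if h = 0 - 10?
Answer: -24750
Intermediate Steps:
h = -10
(1473 + 1002)*h = (1473 + 1002)*(-10) = 2475*(-10) = -24750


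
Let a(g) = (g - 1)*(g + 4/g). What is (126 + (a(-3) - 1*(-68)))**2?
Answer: 401956/9 ≈ 44662.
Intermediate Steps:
a(g) = (-1 + g)*(g + 4/g)
(126 + (a(-3) - 1*(-68)))**2 = (126 + ((4 + (-3)**2 - 1*(-3) - 4/(-3)) - 1*(-68)))**2 = (126 + ((4 + 9 + 3 - 4*(-1/3)) + 68))**2 = (126 + ((4 + 9 + 3 + 4/3) + 68))**2 = (126 + (52/3 + 68))**2 = (126 + 256/3)**2 = (634/3)**2 = 401956/9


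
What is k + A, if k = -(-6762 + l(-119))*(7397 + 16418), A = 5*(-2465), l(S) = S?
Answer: 163858690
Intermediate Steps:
A = -12325
k = 163871015 (k = -(-6762 - 119)*(7397 + 16418) = -(-6881)*23815 = -1*(-163871015) = 163871015)
k + A = 163871015 - 12325 = 163858690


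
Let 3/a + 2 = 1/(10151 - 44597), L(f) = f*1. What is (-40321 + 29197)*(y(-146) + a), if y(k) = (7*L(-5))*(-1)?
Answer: -25673268708/68893 ≈ -3.7265e+5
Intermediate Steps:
L(f) = f
a = -103338/68893 (a = 3/(-2 + 1/(10151 - 44597)) = 3/(-2 + 1/(-34446)) = 3/(-2 - 1/34446) = 3/(-68893/34446) = 3*(-34446/68893) = -103338/68893 ≈ -1.5000)
y(k) = 35 (y(k) = (7*(-5))*(-1) = -35*(-1) = 35)
(-40321 + 29197)*(y(-146) + a) = (-40321 + 29197)*(35 - 103338/68893) = -11124*2307917/68893 = -25673268708/68893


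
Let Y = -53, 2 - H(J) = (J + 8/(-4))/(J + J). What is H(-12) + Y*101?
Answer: -64219/12 ≈ -5351.6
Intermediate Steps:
H(J) = 2 - (-2 + J)/(2*J) (H(J) = 2 - (J + 8/(-4))/(J + J) = 2 - (J + 8*(-1/4))/(2*J) = 2 - (J - 2)*1/(2*J) = 2 - (-2 + J)*1/(2*J) = 2 - (-2 + J)/(2*J))
H(-12) + Y*101 = (3/2 + 1/(-12)) - 53*101 = (3/2 - 1/12) - 5353 = 17/12 - 5353 = -64219/12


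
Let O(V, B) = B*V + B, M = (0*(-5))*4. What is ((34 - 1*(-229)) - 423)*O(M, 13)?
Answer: -2080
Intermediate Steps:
M = 0 (M = 0*4 = 0)
O(V, B) = B + B*V
((34 - 1*(-229)) - 423)*O(M, 13) = ((34 - 1*(-229)) - 423)*(13*(1 + 0)) = ((34 + 229) - 423)*(13*1) = (263 - 423)*13 = -160*13 = -2080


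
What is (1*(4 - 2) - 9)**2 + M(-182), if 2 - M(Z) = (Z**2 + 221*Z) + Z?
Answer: 7331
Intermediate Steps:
M(Z) = 2 - Z**2 - 222*Z (M(Z) = 2 - ((Z**2 + 221*Z) + Z) = 2 - (Z**2 + 222*Z) = 2 + (-Z**2 - 222*Z) = 2 - Z**2 - 222*Z)
(1*(4 - 2) - 9)**2 + M(-182) = (1*(4 - 2) - 9)**2 + (2 - 1*(-182)**2 - 222*(-182)) = (1*2 - 9)**2 + (2 - 1*33124 + 40404) = (2 - 9)**2 + (2 - 33124 + 40404) = (-7)**2 + 7282 = 49 + 7282 = 7331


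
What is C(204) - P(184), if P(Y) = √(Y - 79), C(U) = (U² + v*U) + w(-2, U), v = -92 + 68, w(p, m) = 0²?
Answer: 36720 - √105 ≈ 36710.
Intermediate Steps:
w(p, m) = 0
v = -24
C(U) = U² - 24*U (C(U) = (U² - 24*U) + 0 = U² - 24*U)
P(Y) = √(-79 + Y)
C(204) - P(184) = 204*(-24 + 204) - √(-79 + 184) = 204*180 - √105 = 36720 - √105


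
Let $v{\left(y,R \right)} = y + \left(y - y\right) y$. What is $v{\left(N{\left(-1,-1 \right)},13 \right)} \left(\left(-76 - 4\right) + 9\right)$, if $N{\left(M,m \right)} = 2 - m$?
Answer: $-213$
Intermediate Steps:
$v{\left(y,R \right)} = y$ ($v{\left(y,R \right)} = y + 0 y = y + 0 = y$)
$v{\left(N{\left(-1,-1 \right)},13 \right)} \left(\left(-76 - 4\right) + 9\right) = \left(2 - -1\right) \left(\left(-76 - 4\right) + 9\right) = \left(2 + 1\right) \left(\left(-76 - 4\right) + 9\right) = 3 \left(-80 + 9\right) = 3 \left(-71\right) = -213$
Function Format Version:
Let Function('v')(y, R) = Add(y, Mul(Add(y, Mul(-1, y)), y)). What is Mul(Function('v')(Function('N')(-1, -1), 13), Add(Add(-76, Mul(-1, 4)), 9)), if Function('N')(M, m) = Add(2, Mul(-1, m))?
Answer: -213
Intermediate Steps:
Function('v')(y, R) = y (Function('v')(y, R) = Add(y, Mul(0, y)) = Add(y, 0) = y)
Mul(Function('v')(Function('N')(-1, -1), 13), Add(Add(-76, Mul(-1, 4)), 9)) = Mul(Add(2, Mul(-1, -1)), Add(Add(-76, Mul(-1, 4)), 9)) = Mul(Add(2, 1), Add(Add(-76, -4), 9)) = Mul(3, Add(-80, 9)) = Mul(3, -71) = -213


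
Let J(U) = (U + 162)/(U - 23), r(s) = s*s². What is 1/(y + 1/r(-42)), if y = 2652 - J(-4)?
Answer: 24696/65638309 ≈ 0.00037624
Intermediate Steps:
r(s) = s³
J(U) = (162 + U)/(-23 + U)
y = 71762/27 (y = 2652 - (162 - 4)/(-23 - 4) = 2652 - 158/(-27) = 2652 - (-1)*158/27 = 2652 - 1*(-158/27) = 2652 + 158/27 = 71762/27 ≈ 2657.9)
1/(y + 1/r(-42)) = 1/(71762/27 + 1/((-42)³)) = 1/(71762/27 + 1/(-74088)) = 1/(71762/27 - 1/74088) = 1/(65638309/24696) = 24696/65638309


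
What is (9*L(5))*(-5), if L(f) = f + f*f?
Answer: -1350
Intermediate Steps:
L(f) = f + f**2
(9*L(5))*(-5) = (9*(5*(1 + 5)))*(-5) = (9*(5*6))*(-5) = (9*30)*(-5) = 270*(-5) = -1350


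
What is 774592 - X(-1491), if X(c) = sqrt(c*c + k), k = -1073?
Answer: 774592 - 2*sqrt(555502) ≈ 7.7310e+5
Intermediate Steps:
X(c) = sqrt(-1073 + c**2) (X(c) = sqrt(c*c - 1073) = sqrt(c**2 - 1073) = sqrt(-1073 + c**2))
774592 - X(-1491) = 774592 - sqrt(-1073 + (-1491)**2) = 774592 - sqrt(-1073 + 2223081) = 774592 - sqrt(2222008) = 774592 - 2*sqrt(555502)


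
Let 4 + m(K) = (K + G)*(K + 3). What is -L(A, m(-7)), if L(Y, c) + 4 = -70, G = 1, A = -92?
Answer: 74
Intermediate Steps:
m(K) = -4 + (1 + K)*(3 + K) (m(K) = -4 + (K + 1)*(K + 3) = -4 + (1 + K)*(3 + K))
L(Y, c) = -74 (L(Y, c) = -4 - 70 = -74)
-L(A, m(-7)) = -1*(-74) = 74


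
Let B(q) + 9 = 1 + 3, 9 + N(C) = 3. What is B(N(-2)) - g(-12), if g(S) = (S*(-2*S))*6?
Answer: 1723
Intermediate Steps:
N(C) = -6 (N(C) = -9 + 3 = -6)
g(S) = -12*S² (g(S) = -2*S²*6 = -12*S²)
B(q) = -5 (B(q) = -9 + (1 + 3) = -9 + 4 = -5)
B(N(-2)) - g(-12) = -5 - (-12)*(-12)² = -5 - (-12)*144 = -5 - 1*(-1728) = -5 + 1728 = 1723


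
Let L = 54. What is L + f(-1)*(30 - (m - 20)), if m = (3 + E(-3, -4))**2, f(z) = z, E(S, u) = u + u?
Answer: 29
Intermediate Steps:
E(S, u) = 2*u
m = 25 (m = (3 + 2*(-4))**2 = (3 - 8)**2 = (-5)**2 = 25)
L + f(-1)*(30 - (m - 20)) = 54 - (30 - (25 - 20)) = 54 - (30 - 1*5) = 54 - (30 - 5) = 54 - 1*25 = 54 - 25 = 29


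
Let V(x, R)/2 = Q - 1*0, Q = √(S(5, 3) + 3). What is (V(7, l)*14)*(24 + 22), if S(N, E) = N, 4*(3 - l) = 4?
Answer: 2576*√2 ≈ 3643.0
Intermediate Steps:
l = 2 (l = 3 - ¼*4 = 3 - 1 = 2)
Q = 2*√2 (Q = √(5 + 3) = √8 = 2*√2 ≈ 2.8284)
V(x, R) = 4*√2 (V(x, R) = 2*(2*√2 - 1*0) = 2*(2*√2 + 0) = 2*(2*√2) = 4*√2)
(V(7, l)*14)*(24 + 22) = ((4*√2)*14)*(24 + 22) = (56*√2)*46 = 2576*√2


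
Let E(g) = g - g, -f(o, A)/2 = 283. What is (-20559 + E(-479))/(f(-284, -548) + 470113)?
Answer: -20559/469547 ≈ -0.043785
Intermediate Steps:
f(o, A) = -566 (f(o, A) = -2*283 = -566)
E(g) = 0
(-20559 + E(-479))/(f(-284, -548) + 470113) = (-20559 + 0)/(-566 + 470113) = -20559/469547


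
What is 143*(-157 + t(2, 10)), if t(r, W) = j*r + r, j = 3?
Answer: -21307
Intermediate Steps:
t(r, W) = 4*r (t(r, W) = 3*r + r = 4*r)
143*(-157 + t(2, 10)) = 143*(-157 + 4*2) = 143*(-157 + 8) = 143*(-149) = -21307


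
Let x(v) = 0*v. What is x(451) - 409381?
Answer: -409381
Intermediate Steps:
x(v) = 0
x(451) - 409381 = 0 - 409381 = -409381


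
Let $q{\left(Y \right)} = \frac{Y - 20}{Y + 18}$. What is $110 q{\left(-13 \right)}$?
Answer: $-726$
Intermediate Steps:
$q{\left(Y \right)} = \frac{-20 + Y}{18 + Y}$
$110 q{\left(-13 \right)} = 110 \frac{-20 - 13}{18 - 13} = 110 \cdot \frac{1}{5} \left(-33\right) = 110 \left(- \frac{33}{5}\right) = -726$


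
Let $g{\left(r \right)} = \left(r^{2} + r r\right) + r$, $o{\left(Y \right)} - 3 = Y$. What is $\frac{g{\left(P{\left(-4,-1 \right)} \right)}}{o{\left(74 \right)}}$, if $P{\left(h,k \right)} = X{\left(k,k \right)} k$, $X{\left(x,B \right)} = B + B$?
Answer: $\frac{10}{77} \approx 0.12987$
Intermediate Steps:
$X{\left(x,B \right)} = 2 B$
$o{\left(Y \right)} = 3 + Y$
$P{\left(h,k \right)} = 2 k^{2}$ ($P{\left(h,k \right)} = 2 k k = 2 k^{2}$)
$g{\left(r \right)} = r + 2 r^{2}$ ($g{\left(r \right)} = \left(r^{2} + r^{2}\right) + r = 2 r^{2} + r = r + 2 r^{2}$)
$\frac{g{\left(P{\left(-4,-1 \right)} \right)}}{o{\left(74 \right)}} = \frac{2 \left(-1\right)^{2} \left(1 + 2 \cdot 2 \left(-1\right)^{2}\right)}{3 + 74} = \frac{2 \cdot 1 \left(1 + 2 \cdot 2 \cdot 1\right)}{77} = 2 \left(1 + 2 \cdot 2\right) \frac{1}{77} = 2 \left(1 + 4\right) \frac{1}{77} = 2 \cdot 5 \cdot \frac{1}{77} = 10 \cdot \frac{1}{77} = \frac{10}{77}$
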